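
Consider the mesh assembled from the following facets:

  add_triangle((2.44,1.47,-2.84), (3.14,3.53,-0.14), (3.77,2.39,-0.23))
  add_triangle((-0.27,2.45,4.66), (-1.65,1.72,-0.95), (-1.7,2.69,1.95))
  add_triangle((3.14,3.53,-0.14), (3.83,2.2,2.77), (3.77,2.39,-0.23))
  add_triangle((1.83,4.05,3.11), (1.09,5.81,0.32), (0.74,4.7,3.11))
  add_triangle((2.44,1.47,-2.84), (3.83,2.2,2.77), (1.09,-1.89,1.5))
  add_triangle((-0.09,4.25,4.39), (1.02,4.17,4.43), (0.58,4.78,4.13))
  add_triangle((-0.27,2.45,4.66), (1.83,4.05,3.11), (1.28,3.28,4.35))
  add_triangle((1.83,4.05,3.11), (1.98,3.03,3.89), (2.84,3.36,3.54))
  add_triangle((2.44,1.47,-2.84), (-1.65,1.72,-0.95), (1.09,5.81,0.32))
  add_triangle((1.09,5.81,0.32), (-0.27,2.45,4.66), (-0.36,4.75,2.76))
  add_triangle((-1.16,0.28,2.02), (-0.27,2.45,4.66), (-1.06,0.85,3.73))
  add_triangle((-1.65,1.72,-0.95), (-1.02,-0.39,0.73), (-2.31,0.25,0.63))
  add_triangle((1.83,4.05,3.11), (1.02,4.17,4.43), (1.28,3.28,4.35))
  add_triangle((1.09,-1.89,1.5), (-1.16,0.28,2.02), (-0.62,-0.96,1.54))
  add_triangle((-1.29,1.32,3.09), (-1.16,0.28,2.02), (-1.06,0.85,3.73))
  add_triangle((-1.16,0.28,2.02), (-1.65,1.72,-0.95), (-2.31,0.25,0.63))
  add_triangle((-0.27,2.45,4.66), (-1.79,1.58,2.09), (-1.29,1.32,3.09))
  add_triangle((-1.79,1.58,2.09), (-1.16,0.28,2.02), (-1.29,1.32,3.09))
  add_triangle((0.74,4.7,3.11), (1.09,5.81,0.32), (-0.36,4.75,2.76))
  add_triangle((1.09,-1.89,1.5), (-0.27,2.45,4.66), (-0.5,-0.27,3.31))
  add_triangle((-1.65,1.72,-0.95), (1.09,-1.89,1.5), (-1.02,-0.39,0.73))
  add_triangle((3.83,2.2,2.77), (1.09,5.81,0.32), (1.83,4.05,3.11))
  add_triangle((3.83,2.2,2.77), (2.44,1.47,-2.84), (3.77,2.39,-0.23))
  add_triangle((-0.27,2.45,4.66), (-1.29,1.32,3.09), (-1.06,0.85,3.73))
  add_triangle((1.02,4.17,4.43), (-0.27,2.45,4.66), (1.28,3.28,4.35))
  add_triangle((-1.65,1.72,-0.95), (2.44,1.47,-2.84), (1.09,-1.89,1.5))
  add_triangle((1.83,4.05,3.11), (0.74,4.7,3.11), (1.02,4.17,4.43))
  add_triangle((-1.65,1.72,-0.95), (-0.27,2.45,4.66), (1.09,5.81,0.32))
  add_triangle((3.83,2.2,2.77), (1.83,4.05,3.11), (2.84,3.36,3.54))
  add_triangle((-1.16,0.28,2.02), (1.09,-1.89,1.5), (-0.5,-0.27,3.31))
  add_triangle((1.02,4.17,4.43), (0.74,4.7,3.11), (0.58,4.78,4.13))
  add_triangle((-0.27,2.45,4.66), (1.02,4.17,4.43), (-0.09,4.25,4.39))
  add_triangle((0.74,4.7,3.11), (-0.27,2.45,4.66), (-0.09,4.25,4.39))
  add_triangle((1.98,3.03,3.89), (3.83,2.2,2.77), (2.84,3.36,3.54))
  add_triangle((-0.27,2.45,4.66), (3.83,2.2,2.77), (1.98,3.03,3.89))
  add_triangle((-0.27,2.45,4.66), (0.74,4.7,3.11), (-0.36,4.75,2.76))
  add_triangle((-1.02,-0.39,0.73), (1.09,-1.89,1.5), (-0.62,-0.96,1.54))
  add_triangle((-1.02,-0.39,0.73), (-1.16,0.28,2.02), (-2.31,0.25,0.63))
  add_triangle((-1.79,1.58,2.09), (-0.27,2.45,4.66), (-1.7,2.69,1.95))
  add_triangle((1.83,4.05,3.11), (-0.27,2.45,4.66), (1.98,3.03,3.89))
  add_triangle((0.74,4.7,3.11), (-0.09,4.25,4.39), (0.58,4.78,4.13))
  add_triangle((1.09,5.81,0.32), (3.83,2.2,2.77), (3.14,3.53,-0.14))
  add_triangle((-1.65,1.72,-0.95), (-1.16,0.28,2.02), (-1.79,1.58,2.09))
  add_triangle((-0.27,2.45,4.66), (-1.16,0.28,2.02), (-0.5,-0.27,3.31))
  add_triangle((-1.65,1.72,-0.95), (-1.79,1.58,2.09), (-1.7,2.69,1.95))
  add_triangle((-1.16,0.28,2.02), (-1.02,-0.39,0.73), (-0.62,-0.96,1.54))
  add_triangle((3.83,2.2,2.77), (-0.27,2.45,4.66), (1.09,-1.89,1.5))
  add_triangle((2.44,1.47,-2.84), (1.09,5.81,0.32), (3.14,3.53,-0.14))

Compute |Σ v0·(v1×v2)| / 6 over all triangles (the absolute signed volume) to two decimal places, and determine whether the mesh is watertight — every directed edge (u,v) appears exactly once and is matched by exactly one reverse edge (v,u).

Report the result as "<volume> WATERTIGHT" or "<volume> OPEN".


Per-triangle v0·(v1×v2)/6:
  t1: +2.6005
  t2: +0.5311
  t3: +2.9127
  t4: +3.3509
  t5: +7.3646
  t6: +0.6931
  t7: -1.3232
  t8: +0.9989
  t9: +7.7691
  t10: -3.7170
  t11: -0.3874
  t12: +0.0016
  t13: +0.9008
  t14: +0.5842
  t15: +0.2705
  t16: +1.0943
  t17: +0.8100
  t18: +0.3875
  t19: +3.1113
  t20: +2.4787
  t21: -0.0756
  t22: +6.8080
  t23: +0.5306
  t24: +0.7591
  t25: +1.2059
  t26: -0.0830
  t27: +1.4380
  t28: +9.3820
  t29: +0.8733
  t30: +0.5106
  t31: +0.5012
  t32: +1.6905
  t33: -0.9966
  t34: +0.9170
  t35: +1.7785
  t36: +2.8340
  t37: +0.1497
  t38: +0.3551
  t39: +1.5648
  t40: +2.5988
  t41: +0.3618
  t42: +7.4619
  t43: +0.5861
  t44: +1.4412
  t45: +1.0180
  t46: +0.2811
  t47: +8.9816
  t48: +6.3074
Σ = +89.6127 → |volume| = 89.61

Directed edges: 144 total, each appears once with its reverse present → watertight.

89.61 WATERTIGHT


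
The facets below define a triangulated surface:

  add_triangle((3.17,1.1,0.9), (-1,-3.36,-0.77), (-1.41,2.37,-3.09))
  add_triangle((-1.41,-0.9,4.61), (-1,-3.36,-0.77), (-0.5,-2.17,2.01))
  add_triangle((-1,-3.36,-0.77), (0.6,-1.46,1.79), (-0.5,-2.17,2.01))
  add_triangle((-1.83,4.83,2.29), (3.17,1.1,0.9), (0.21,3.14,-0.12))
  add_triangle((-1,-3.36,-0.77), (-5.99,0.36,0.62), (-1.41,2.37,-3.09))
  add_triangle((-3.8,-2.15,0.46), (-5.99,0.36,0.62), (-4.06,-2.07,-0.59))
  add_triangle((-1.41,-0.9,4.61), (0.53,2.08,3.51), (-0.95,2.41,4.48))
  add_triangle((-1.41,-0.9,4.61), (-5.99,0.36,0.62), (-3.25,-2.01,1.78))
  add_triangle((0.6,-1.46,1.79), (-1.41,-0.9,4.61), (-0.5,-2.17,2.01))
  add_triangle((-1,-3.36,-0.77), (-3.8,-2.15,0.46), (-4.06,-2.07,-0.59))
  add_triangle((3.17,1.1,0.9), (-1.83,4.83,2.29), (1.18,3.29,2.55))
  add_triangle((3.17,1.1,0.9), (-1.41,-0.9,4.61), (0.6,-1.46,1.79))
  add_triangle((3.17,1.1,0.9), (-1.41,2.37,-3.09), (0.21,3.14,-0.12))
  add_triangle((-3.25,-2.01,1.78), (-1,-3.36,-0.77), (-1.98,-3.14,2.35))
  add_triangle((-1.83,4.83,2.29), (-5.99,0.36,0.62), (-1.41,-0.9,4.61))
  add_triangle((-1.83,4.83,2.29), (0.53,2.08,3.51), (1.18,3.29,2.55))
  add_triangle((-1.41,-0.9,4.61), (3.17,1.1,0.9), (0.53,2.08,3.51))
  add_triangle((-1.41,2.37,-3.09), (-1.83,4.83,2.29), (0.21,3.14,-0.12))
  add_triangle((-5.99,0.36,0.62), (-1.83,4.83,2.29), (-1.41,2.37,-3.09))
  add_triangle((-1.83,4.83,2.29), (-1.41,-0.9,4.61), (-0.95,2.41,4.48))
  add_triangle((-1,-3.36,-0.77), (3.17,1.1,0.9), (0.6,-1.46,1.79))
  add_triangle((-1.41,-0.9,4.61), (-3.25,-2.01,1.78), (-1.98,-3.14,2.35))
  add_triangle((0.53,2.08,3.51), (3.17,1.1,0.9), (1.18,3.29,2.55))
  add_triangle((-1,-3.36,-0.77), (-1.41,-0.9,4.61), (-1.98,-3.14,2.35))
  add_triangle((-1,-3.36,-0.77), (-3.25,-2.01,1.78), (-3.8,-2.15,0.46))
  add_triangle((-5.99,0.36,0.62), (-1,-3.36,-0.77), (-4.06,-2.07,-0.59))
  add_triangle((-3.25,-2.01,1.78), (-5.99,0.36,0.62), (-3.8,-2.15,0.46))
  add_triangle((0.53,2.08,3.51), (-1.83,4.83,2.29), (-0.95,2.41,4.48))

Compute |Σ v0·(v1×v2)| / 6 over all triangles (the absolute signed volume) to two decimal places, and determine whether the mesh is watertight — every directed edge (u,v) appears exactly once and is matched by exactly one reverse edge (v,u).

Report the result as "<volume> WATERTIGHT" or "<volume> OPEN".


Per-triangle v0·(v1×v2)/6:
  t1: +5.0159
  t2: +1.9970
  t3: +1.2791
  t4: +5.0714
  t5: +13.0417
  t6: +2.5528
  t7: +3.1540
  t8: +8.4091
  t9: +1.4693
  t10: +2.0420
  t11: +2.1196
  t12: +4.0645
  t13: +4.0872
  t14: +3.2465
  t15: +23.1004
  t16: +3.8793
  t17: +5.7482
  t18: +5.4109
  t19: +20.0406
  t20: +4.5546
  t21: +3.0067
  t22: +3.9626
  t23: +2.8939
  t24: +0.8564
  t25: +2.5504
  t26: -1.4314
  t27: +3.2809
  t28: +3.6161
Σ = +139.0196 → |volume| = 139.02

Directed edges: 84 total, each appears once with its reverse present → watertight.

139.02 WATERTIGHT


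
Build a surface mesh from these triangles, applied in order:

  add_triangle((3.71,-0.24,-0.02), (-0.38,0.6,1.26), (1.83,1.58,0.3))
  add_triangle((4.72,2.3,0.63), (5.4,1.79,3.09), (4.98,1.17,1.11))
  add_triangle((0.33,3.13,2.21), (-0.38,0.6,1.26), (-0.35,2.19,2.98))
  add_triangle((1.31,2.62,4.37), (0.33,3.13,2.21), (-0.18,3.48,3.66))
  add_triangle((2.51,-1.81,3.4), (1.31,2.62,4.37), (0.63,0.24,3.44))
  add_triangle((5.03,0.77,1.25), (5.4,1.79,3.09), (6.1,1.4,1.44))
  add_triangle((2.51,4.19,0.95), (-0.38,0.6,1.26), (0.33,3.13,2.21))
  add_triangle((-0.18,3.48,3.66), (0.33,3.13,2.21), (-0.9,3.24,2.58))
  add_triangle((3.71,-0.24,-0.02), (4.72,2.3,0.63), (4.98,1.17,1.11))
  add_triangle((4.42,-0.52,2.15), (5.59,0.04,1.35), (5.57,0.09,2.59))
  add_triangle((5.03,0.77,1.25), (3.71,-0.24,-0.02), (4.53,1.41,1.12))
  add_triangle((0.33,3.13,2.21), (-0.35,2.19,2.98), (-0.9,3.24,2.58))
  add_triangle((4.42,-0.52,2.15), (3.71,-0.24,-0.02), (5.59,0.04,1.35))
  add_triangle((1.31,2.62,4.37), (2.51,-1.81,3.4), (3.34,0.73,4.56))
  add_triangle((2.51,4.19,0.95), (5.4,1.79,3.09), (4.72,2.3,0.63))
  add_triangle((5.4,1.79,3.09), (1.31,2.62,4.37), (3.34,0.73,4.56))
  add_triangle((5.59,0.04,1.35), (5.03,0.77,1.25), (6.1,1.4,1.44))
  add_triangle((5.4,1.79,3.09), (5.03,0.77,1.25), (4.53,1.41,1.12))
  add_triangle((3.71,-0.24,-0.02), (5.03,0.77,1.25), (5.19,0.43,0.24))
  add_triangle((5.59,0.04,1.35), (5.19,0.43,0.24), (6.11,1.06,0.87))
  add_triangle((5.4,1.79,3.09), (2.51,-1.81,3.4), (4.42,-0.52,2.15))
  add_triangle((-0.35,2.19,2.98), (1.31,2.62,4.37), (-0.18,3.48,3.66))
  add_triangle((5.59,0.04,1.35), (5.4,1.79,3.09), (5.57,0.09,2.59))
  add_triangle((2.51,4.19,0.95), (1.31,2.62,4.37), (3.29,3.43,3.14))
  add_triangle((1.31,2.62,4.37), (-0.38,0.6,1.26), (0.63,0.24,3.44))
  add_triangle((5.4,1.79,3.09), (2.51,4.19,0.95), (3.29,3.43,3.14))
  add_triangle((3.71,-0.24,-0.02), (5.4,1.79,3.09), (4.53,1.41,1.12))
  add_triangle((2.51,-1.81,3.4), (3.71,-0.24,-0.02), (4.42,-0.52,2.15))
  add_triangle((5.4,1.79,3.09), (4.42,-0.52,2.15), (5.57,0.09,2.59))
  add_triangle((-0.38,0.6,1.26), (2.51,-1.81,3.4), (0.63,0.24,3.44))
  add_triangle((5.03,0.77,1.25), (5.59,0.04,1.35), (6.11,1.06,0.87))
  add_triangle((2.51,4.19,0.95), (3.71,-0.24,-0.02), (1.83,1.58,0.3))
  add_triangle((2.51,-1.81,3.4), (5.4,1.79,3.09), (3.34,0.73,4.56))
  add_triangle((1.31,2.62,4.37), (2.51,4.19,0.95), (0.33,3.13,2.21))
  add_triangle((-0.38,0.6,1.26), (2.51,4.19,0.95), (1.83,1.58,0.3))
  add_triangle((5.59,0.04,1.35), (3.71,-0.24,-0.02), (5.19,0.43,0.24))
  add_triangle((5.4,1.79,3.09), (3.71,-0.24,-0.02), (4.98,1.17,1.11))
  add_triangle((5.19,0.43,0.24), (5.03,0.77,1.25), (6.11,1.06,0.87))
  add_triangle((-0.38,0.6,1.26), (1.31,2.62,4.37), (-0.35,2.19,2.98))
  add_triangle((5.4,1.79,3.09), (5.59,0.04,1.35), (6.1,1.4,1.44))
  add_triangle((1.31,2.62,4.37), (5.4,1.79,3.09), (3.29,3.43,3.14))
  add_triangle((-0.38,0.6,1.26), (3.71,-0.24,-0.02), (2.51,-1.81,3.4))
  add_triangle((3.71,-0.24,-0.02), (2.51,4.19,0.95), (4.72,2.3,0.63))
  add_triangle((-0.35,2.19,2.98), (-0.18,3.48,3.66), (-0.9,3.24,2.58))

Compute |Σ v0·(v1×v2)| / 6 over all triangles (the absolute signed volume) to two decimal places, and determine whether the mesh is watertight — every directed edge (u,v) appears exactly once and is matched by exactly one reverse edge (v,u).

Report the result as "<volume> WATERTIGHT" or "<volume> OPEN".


Per-triangle v0·(v1×v2)/6:
  t1: -1.2108
  t2: +2.0475
  t3: +0.0781
  t4: +1.3677
  t5: +3.1033
  t6: -0.7445
  t7: -0.4380
  t8: +0.6957
  t9: +1.2267
  t10: +0.6903
  t11: +0.5697
  t12: -0.8400
  t13: +0.7396
  t14: +3.3545
  t15: +5.9368
  t16: +6.4395
  t17: -0.0672
  t18: +1.0547
  t19: -0.4232
  t20: +0.7379
  t21: +4.4102
  t22: +0.7890
  t23: +1.9477
  t24: +3.6854
  t25: +0.9603
  t26: +4.8239
  t27: -1.7707
  t28: +1.7206
  t29: +0.4677
  t30: +0.1627
  t31: +0.4475
  t32: +0.1780
  t33: +5.6318
  t34: +3.8021
  t35: -0.6634
  t36: +0.5869
  t37: +1.3740
  t38: -0.3078
  t39: +0.3633
  t40: +2.3109
  t41: +5.1492
  t42: -2.4961
  t43: +0.2117
  t44: +0.4011
Σ = +58.5042 → |volume| = 58.50

Directed edges: 132 total, each appears once with its reverse present → watertight.

58.50 WATERTIGHT


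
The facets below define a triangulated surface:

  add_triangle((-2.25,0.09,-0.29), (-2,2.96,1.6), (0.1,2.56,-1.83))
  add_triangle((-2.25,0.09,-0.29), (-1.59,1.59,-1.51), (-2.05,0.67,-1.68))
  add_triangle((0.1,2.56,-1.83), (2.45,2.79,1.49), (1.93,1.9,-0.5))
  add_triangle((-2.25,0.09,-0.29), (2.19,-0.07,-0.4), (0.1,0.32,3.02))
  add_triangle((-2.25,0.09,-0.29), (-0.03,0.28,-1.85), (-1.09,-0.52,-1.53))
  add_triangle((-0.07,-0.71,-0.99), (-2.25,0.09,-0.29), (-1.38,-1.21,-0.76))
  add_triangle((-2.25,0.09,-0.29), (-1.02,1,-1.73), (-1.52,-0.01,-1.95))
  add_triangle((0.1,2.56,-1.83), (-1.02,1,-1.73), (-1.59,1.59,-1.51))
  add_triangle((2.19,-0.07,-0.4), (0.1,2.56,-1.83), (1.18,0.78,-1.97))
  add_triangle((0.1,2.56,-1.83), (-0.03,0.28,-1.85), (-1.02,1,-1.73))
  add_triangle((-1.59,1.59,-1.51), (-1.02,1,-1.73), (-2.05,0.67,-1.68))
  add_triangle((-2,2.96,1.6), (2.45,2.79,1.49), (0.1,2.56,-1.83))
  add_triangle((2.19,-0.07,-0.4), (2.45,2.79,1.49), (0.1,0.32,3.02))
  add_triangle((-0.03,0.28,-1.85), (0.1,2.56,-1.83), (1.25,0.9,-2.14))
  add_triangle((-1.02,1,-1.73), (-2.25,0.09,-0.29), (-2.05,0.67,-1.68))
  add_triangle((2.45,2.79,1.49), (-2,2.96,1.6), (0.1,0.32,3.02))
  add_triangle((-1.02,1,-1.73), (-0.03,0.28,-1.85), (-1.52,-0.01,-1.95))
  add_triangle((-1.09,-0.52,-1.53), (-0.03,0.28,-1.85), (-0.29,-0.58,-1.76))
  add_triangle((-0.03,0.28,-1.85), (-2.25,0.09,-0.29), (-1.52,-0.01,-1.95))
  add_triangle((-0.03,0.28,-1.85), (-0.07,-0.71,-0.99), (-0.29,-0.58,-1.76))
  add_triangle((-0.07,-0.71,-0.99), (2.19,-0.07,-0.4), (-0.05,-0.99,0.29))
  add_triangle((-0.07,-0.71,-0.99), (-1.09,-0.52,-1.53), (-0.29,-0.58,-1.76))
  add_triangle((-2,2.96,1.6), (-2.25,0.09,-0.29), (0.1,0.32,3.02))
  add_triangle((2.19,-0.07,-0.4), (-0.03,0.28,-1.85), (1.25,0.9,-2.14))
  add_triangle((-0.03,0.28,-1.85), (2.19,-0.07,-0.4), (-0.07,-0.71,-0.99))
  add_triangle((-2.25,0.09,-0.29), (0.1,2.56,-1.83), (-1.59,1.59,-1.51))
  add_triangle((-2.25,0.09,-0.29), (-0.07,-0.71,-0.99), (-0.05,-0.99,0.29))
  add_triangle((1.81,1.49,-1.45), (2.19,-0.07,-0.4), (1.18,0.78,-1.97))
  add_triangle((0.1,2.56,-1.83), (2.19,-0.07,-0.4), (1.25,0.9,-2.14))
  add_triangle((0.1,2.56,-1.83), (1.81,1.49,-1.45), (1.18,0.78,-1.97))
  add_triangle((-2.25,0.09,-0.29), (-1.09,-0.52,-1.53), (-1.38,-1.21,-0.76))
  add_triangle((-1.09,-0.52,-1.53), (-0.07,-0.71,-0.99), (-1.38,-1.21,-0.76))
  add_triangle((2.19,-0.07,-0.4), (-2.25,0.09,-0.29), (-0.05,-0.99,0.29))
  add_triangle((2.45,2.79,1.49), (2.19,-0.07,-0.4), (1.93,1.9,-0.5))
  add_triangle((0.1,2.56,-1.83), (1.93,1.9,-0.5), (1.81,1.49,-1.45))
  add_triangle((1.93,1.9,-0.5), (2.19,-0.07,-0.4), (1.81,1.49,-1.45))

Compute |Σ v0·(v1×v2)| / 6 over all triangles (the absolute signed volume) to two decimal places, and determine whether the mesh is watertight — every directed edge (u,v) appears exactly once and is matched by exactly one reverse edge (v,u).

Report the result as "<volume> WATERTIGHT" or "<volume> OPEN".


Per-triangle v0·(v1×v2)/6:
  t1: +3.7766
  t2: +0.5226
  t3: +1.9018
  t4: -0.1027
  t5: +0.5355
  t6: -0.3098
  t7: +0.6734
  t8: +0.5469
  t9: -1.1007
  t10: +0.7278
  t11: +0.2798
  t12: +6.8569
  t13: +2.9523
  t14: +0.8813
  t15: -0.1568
  t16: +6.0917
  t17: +0.4321
  t18: +0.2174
  t19: -0.2324
  t20: +0.0552
  t21: +0.4360
  t22: +0.0948
  t23: +3.0220
  t24: +0.4419
  t25: +0.5845
  t26: +0.2000
  t27: +0.4442
  t28: +0.6571
  t29: +1.1669
  t30: +0.8669
  t31: +0.5362
  t32: +0.2340
  t33: -0.2518
  t34: +1.5417
  t35: +0.9462
  t36: +0.7182
Σ = +36.1873 → |volume| = 36.19

Directed edges: 108 total, each appears once with its reverse present → watertight.

36.19 WATERTIGHT


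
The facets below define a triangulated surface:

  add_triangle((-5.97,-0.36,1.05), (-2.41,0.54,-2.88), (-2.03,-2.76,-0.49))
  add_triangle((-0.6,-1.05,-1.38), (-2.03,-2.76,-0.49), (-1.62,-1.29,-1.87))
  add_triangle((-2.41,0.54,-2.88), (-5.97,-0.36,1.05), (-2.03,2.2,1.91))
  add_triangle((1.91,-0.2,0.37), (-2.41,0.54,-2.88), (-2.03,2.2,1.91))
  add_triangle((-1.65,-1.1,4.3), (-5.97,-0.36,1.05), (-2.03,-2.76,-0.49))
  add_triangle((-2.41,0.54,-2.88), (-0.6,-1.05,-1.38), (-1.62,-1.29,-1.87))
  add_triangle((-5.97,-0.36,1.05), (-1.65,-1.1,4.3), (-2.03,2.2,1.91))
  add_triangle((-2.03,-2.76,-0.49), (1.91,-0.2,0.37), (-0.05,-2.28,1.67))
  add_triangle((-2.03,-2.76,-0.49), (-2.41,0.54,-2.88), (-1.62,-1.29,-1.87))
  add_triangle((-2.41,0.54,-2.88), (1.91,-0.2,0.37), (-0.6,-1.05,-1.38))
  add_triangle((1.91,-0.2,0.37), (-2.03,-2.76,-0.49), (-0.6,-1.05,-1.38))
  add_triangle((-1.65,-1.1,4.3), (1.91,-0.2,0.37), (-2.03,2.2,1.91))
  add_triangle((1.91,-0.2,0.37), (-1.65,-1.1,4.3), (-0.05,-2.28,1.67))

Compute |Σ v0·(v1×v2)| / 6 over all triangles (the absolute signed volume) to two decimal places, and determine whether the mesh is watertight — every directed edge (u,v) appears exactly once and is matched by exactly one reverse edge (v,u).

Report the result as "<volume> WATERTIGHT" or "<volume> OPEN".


Per-triangle v0·(v1×v2)/6:
  t1: +9.2483
  t2: +0.4986
  t3: +8.6935
  t4: +1.7376
  t5: +11.3665
  t6: +0.4716
  t7: +10.8118
  t8: +1.6598
  t9: +1.2002
  t10: +0.9706
  t11: +1.1616
  t12: +3.8559
  t13: +2.6801
Σ = +54.3561 → |volume| = 54.36

Directed edges: 39 total; 3 unmatched, e.g. (-2.03,-2.76,-0.49)→(-1.65,-1.1,4.3) → open.

54.36 OPEN


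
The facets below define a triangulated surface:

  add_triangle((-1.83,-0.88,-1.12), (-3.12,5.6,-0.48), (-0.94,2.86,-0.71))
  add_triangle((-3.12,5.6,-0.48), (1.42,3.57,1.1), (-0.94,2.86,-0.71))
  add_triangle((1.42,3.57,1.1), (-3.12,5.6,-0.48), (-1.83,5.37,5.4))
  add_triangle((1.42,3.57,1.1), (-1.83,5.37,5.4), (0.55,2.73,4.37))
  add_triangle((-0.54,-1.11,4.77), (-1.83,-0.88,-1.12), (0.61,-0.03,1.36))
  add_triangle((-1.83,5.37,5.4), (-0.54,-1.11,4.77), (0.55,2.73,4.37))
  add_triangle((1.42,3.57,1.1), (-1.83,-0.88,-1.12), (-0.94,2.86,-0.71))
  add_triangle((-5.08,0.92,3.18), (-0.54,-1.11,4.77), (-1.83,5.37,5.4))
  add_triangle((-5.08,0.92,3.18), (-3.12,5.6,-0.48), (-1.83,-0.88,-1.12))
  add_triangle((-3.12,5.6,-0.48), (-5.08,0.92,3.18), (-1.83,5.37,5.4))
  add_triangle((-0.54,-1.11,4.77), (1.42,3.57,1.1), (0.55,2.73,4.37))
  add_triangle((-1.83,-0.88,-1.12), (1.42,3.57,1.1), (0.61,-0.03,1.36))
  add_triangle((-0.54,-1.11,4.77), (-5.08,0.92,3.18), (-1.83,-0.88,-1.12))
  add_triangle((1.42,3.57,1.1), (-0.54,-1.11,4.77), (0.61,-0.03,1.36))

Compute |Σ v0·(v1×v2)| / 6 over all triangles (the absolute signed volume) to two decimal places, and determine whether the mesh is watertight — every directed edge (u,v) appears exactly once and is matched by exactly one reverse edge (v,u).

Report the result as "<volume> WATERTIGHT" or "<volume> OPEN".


Per-triangle v0·(v1×v2)/6:
  t1: +1.7357
  t2: +2.3365
  t3: +17.1212
  t4: +7.1329
  t5: +0.2471
  t6: +9.1339
  t7: -0.3519
  t8: +23.2574
  t9: +12.1534
  t10: +28.5159
  t11: +1.4232
  t12: -0.8916
  t13: +6.8625
  t14: +1.9719
Σ = +110.6482 → |volume| = 110.65

Directed edges: 42 total, each appears once with its reverse present → watertight.

110.65 WATERTIGHT


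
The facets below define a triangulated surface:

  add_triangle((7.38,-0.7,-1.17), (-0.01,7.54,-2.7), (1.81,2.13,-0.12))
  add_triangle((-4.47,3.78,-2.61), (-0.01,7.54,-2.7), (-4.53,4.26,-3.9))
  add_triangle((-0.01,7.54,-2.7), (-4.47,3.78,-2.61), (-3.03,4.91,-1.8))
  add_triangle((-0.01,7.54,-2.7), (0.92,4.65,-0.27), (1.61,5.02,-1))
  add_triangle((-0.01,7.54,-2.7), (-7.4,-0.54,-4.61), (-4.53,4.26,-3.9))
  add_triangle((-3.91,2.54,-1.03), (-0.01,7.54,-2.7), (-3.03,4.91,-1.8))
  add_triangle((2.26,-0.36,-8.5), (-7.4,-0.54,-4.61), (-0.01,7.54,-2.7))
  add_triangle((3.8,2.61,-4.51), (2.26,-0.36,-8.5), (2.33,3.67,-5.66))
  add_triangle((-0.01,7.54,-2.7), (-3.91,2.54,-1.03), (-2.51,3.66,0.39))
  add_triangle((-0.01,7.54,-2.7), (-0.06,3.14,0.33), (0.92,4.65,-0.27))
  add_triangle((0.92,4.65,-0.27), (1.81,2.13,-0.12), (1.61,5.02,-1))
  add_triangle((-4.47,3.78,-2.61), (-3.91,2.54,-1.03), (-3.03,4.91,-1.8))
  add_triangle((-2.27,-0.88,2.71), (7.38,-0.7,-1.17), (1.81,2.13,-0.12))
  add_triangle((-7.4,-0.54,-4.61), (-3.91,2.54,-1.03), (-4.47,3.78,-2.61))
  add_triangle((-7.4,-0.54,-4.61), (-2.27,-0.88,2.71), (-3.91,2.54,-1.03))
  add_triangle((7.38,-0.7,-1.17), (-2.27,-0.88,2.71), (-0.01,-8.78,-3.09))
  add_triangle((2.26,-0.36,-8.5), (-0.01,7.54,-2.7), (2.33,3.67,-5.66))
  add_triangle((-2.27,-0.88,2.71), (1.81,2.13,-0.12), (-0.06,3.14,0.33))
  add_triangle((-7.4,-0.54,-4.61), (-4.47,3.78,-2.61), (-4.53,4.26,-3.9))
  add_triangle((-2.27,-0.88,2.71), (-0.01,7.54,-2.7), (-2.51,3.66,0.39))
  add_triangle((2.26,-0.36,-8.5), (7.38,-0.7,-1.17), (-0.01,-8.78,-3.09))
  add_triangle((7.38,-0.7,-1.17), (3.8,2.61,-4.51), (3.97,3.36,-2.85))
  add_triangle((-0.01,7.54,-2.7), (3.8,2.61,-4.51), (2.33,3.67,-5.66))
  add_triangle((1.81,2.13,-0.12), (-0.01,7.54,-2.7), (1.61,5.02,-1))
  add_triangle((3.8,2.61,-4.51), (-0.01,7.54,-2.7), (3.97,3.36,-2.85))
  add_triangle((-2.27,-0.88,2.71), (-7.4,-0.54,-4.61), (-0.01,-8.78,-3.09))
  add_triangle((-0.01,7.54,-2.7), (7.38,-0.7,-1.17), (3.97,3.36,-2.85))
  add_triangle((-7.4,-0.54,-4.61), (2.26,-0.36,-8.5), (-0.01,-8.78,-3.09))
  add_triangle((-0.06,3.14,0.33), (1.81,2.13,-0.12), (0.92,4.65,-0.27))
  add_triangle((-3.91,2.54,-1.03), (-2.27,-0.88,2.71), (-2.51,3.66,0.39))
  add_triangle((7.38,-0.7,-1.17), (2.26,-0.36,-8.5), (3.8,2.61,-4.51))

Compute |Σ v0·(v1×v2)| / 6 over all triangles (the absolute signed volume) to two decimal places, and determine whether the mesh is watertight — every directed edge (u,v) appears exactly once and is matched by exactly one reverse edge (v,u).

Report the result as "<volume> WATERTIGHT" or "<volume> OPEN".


Per-triangle v0·(v1×v2)/6:
  t1: +9.1965
  t2: +6.1800
  t3: +4.5394
  t4: +1.9060
  t5: +5.2263
  t6: -0.2526
  t7: +93.8899
  t8: +11.1315
  t9: +8.7281
  t10: +1.7906
  t11: +0.7642
  t12: +2.1740
  t13: +6.8783
  t14: +6.5108
  t15: +15.6094
  t16: +29.5477
  t17: +12.9787
  t18: +2.3028
  t19: +6.4480
  t20: +2.6857
  t21: +87.3812
  t22: +9.8457
  t23: +10.2809
  t24: +0.5113
  t25: +9.9862
  t26: +47.3722
  t27: +8.1754
  t28: +105.2842
  t29: +0.5533
  t30: +5.9879
  t31: +30.4468
Σ = +544.0606 → |volume| = 544.06

Directed edges: 93 total; 3 unmatched, e.g. (-0.01,7.54,-2.7)→(-0.06,3.14,0.33) → open.

544.06 OPEN


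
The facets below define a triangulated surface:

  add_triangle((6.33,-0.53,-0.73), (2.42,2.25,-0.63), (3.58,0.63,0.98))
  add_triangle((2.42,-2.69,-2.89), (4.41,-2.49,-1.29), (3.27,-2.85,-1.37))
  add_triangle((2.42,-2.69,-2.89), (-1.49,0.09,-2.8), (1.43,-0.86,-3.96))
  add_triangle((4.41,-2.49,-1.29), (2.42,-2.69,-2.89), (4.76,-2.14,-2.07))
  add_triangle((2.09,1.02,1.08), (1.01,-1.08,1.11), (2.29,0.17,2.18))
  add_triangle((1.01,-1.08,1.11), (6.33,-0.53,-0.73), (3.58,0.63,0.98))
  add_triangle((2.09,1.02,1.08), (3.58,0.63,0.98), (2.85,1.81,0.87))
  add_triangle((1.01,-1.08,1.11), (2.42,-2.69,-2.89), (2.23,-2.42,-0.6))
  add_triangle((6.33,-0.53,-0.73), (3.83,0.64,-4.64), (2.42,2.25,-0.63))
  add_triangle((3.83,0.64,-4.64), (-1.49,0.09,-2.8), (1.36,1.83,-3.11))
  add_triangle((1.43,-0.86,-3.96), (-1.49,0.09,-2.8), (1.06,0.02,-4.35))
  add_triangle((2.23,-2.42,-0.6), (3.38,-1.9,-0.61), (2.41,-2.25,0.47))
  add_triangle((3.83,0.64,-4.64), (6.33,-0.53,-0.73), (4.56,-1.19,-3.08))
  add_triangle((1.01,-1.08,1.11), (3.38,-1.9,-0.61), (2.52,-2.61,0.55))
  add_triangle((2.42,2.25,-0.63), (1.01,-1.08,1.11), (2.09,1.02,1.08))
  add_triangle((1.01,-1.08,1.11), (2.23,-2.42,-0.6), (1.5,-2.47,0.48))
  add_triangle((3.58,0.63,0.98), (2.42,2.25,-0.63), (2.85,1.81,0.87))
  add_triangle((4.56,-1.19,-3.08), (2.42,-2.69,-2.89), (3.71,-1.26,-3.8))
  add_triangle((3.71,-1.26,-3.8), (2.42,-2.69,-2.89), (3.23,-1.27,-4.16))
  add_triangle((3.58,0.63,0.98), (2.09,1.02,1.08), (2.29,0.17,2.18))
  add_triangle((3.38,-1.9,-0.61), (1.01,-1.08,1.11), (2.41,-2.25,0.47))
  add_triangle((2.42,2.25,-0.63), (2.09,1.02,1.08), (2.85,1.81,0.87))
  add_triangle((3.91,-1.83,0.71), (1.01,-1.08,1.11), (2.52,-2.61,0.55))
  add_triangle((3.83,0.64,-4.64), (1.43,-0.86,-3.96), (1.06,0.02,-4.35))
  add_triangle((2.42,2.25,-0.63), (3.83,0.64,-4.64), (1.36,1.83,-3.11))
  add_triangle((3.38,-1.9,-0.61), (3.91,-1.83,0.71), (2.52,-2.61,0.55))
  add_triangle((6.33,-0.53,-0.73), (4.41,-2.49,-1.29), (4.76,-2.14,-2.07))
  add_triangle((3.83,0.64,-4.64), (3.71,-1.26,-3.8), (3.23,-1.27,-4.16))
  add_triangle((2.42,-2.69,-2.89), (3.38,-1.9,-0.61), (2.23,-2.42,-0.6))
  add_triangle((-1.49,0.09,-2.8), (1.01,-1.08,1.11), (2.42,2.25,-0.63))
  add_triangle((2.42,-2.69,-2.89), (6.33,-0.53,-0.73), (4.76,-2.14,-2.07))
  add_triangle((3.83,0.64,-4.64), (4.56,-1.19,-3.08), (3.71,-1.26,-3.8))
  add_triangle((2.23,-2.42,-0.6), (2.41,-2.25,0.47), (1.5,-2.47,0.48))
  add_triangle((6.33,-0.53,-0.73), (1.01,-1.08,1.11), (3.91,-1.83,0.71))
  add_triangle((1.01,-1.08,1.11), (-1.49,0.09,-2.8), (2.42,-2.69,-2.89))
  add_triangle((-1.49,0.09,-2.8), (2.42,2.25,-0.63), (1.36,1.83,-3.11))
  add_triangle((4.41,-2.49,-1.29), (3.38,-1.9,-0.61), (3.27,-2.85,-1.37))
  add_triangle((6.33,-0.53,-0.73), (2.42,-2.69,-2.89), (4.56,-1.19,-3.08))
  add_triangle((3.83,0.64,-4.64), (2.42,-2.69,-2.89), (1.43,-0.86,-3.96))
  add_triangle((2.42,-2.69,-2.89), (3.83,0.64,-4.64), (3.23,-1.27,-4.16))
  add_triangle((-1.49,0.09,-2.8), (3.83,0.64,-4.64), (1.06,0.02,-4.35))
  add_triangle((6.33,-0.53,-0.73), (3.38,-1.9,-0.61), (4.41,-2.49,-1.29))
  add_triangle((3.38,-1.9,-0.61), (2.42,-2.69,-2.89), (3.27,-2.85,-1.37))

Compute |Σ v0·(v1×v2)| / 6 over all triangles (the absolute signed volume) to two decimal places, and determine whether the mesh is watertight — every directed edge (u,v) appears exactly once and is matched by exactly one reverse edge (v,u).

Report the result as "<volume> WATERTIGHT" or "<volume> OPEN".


Per-triangle v0·(v1×v2)/6:
  t1: +3.9483
  t2: +1.2075
  t3: +2.7703
  t4: +1.5375
  t5: -0.3519
  t6: +2.6658
  t7: +0.3615
  t8: +0.0194
  t9: +10.5075
  t10: +4.3950
  t11: +1.3571
  t12: +0.6943
  t13: +6.1683
  t14: -0.5788
  t15: -0.8114
  t16: -0.4378
  t17: +1.1068
  t18: +1.7461
  t19: +0.9397
  t20: +0.6750
  t21: +0.3906
  t22: -0.0501
  t23: +0.8273
  t24: +1.9272
  t25: +4.0778
  t26: +1.1600
  t27: +1.9676
  t28: +1.0987
  t29: +1.4641
  t30: -1.7791
  t31: +0.8053
  t32: +2.0678
  t33: +0.4701
  t34: +0.7251
  t35: +1.3843
  t36: +0.9128
  t37: +0.2768
  t38: +4.4763
  t39: +4.4293
  t40: -0.5360
  t41: +1.1253
  t42: +0.8404
  t43: -0.8142
Σ = +65.1677 → |volume| = 65.17

Directed edges: 129 total; 9 unmatched, e.g. (1.01,-1.08,1.11)→(2.29,0.17,2.18) → open.

65.17 OPEN


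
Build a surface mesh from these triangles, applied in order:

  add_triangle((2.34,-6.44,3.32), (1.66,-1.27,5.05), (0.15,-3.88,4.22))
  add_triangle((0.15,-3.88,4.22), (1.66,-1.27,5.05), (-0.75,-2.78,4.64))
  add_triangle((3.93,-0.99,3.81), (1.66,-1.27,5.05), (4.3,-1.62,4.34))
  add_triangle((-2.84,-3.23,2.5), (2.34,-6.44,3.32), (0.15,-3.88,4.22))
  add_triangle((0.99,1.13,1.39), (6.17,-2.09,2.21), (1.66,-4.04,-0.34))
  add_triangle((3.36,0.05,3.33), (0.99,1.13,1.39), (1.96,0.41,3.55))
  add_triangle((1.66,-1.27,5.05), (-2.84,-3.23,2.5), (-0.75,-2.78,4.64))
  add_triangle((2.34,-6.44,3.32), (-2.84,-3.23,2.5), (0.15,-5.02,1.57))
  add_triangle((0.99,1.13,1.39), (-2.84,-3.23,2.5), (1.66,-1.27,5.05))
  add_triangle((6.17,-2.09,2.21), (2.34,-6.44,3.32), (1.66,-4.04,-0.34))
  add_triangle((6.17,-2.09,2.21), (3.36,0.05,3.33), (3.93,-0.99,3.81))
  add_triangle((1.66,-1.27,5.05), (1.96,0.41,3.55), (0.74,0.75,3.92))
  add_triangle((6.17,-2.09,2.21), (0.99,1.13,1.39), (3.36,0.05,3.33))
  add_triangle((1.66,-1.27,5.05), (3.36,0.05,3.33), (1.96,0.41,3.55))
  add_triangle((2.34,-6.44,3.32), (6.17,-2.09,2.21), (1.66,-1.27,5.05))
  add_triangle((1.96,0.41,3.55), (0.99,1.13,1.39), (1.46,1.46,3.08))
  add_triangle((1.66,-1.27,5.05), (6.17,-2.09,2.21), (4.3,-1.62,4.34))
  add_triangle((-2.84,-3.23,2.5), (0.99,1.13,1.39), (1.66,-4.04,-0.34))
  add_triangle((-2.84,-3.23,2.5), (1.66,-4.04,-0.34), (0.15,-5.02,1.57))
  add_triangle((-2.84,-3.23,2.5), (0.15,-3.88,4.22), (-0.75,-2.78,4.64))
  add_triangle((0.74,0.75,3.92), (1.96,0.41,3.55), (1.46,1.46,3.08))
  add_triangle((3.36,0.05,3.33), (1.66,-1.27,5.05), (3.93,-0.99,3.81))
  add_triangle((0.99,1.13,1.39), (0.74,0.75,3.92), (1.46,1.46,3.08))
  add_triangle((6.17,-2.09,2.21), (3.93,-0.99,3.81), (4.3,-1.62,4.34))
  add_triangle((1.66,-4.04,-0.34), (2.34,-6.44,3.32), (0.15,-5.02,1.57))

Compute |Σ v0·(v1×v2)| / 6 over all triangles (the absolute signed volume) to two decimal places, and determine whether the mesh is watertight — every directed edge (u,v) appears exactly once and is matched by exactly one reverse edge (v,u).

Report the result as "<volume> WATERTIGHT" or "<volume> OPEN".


Per-triangle v0·(v1×v2)/6:
  t1: +8.7989
  t2: +3.7181
  t3: +1.1142
  t4: +8.4337
  t5: -2.2945
  t6: +0.9168
  t7: -0.0098
  t8: +5.8853
  t9: +3.3929
  t10: +14.3032
  t11: +2.1890
  t12: +1.7602
  t13: +1.9393
  t14: +1.8916
  t15: +24.0681
  t16: +0.2834
  t17: +1.2888
  t18: -6.3476
  t19: +2.0209
  t20: +3.6608
  t21: +0.8883
  t22: +2.0607
  t23: +0.0821
  t24: +1.3862
  t25: +4.5630
Σ = +85.9933 → |volume| = 85.99

Directed edges: 75 total; 3 unmatched, e.g. (1.66,-1.27,5.05)→(0.99,1.13,1.39) → open.

85.99 OPEN


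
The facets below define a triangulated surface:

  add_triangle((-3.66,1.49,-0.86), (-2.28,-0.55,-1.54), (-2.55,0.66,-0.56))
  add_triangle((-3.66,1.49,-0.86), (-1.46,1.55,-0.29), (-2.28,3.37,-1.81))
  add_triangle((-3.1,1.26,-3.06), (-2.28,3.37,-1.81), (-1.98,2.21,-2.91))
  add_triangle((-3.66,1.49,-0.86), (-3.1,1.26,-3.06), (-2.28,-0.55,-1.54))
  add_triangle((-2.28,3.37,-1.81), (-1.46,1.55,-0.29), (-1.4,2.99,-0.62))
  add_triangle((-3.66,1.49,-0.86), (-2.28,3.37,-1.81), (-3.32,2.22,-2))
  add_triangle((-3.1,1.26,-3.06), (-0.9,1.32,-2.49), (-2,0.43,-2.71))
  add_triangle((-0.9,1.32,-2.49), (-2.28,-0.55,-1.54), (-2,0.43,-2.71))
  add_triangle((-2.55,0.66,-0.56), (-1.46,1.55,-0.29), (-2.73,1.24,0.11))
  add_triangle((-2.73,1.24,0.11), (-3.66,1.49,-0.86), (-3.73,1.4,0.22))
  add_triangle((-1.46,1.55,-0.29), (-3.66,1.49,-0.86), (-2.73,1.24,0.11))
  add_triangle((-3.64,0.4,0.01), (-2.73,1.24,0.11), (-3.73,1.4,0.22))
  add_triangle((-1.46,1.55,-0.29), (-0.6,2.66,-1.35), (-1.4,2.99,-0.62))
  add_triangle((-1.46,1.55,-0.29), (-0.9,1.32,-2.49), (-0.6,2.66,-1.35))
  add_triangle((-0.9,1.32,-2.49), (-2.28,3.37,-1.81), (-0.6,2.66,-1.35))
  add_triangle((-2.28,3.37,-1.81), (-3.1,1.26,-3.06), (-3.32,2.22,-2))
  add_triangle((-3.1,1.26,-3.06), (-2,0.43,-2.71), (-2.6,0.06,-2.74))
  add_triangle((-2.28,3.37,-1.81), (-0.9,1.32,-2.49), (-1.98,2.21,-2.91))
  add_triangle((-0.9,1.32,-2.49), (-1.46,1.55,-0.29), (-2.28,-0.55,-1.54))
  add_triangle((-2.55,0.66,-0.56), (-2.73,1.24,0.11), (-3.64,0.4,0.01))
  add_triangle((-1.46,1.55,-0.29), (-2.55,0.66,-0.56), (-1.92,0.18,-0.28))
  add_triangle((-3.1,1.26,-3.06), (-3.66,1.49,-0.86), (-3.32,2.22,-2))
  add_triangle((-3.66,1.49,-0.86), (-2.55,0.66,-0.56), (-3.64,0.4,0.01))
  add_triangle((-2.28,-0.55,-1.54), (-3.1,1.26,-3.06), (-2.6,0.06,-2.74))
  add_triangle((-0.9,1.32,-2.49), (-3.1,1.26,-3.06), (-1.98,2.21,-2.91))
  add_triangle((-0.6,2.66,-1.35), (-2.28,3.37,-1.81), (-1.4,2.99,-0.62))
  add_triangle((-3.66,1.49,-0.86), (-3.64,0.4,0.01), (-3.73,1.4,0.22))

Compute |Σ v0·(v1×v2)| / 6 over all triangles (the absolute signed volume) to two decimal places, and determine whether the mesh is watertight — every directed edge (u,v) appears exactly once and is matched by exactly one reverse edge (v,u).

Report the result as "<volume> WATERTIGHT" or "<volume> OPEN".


Per-triangle v0·(v1×v2)/6:
  t1: +0.2670
  t2: +0.8218
  t3: +1.5261
  t4: +2.1012
  t5: +0.4176
  t6: +1.1420
  t7: +0.6796
  t8: -0.1413
  t9: -0.3465
  t10: +0.1403
  t11: +0.4339
  t12: -0.0580
  t13: -0.2820
  t14: -1.0286
  t15: +1.1998
  t16: +1.4141
  t17: +0.3446
  t18: +0.4783
  t19: -1.7671
  t20: -0.3470
  t21: +0.0747
  t22: +1.2366
  t23: +0.1737
  t24: +0.4984
  t25: +0.6917
  t26: +0.6368
  t27: +0.6610
Σ = +10.9687 → |volume| = 10.97

Directed edges: 81 total; 7 unmatched, e.g. (-2.28,-0.55,-1.54)→(-2.55,0.66,-0.56) → open.

10.97 OPEN


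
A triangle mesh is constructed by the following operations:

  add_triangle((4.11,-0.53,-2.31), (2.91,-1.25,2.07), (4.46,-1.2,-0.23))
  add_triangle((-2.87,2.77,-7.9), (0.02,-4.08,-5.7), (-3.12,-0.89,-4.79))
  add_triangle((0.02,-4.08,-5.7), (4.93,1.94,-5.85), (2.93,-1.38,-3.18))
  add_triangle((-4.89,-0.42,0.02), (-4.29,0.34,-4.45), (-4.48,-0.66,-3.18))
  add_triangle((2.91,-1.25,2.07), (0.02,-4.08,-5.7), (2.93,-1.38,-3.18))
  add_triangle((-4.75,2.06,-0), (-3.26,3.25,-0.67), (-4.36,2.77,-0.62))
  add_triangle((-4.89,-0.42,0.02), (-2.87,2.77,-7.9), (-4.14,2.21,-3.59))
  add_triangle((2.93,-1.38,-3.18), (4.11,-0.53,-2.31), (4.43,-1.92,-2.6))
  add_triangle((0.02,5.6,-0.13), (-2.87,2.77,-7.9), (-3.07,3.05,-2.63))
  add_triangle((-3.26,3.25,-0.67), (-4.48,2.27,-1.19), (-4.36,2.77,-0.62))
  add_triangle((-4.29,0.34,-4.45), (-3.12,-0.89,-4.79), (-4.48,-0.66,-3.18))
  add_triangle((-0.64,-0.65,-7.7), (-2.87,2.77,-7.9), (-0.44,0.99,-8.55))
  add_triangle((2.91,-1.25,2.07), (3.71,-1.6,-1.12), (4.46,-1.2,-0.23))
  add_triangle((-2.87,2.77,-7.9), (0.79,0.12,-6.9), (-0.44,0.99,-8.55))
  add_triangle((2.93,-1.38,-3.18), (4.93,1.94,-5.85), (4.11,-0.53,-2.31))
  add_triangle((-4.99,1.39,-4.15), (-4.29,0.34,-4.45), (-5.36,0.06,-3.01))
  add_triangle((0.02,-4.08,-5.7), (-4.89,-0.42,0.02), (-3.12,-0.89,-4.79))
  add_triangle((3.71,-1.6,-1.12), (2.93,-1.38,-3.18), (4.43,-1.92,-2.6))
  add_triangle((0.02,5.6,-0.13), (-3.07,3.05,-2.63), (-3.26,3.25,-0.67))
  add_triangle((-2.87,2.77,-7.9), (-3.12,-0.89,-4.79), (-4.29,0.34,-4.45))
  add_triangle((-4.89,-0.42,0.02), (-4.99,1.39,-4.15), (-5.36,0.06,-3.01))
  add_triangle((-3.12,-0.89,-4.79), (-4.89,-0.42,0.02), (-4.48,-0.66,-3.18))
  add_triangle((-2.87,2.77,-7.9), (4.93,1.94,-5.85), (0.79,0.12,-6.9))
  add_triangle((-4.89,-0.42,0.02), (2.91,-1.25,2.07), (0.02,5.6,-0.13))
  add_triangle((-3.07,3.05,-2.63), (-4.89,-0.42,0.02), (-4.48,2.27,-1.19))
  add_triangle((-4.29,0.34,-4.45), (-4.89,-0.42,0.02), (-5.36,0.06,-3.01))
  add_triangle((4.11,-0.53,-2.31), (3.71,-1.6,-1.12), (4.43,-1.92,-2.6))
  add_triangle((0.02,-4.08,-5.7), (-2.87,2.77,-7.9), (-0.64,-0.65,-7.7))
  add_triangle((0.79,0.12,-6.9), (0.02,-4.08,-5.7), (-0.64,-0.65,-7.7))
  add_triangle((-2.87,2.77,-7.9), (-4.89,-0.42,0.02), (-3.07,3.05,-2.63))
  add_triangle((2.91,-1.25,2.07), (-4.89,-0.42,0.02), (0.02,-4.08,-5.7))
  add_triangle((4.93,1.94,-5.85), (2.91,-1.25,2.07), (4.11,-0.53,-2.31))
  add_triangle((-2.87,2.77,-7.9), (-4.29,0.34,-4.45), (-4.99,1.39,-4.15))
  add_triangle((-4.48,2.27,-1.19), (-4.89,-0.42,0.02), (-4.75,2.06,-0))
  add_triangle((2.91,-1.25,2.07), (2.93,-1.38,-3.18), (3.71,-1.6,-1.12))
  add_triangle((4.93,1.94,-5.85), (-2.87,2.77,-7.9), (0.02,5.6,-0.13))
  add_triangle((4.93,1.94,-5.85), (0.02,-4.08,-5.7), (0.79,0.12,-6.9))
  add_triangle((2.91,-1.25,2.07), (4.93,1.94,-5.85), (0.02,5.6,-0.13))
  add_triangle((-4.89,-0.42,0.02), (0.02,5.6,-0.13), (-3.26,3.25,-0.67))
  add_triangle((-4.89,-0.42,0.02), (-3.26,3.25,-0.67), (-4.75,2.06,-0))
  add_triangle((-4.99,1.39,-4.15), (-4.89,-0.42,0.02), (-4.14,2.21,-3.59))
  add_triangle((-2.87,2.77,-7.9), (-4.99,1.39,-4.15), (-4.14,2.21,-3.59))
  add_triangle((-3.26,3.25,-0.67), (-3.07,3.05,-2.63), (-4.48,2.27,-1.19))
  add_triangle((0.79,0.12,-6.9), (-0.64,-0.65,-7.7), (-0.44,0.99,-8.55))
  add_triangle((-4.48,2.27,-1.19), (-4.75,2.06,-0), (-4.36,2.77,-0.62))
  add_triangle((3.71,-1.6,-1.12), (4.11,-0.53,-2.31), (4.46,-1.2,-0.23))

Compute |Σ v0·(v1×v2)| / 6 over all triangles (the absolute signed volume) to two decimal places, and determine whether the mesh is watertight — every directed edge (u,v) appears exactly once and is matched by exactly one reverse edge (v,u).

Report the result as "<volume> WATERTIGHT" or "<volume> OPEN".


Per-triangle v0·(v1×v2)/6:
  t1: +0.2219
  t2: +18.1170
  t3: +12.8107
  t4: +2.8488
  t5: +10.0584
  t6: +0.4350
  t7: -7.6756
  t8: +1.3409
  t9: +15.6527
  t10: +0.5601
  t11: +2.3205
  t12: +6.0560
  t13: +1.3155
  t14: +0.6439
  t15: +4.8189
  t16: +2.0808
  t17: +13.0873
  t18: +0.0774
  t19: +6.1049
  t20: +6.8275
  t21: +2.7251
  t22: +0.5441
  t23: +20.8771
  t24: +9.3401
  t25: +2.4543
  t26: +0.1441
  t27: +0.9763
  t28: +8.0446
  t29: +6.7425
  t30: +14.8702
  t31: +13.8935
  t32: +4.6930
  t33: +5.3660
  t34: +2.3884
  t35: +0.2051
  t36: +51.6071
  t37: +19.1373
  t38: +25.1685
  t39: +2.7440
  t40: -1.3186
  t41: +3.3741
  t42: +4.6046
  t43: +2.3839
  t44: +2.7513
  t45: +0.6677
  t46: +1.3360
Σ = +303.4231 → |volume| = 303.42

Directed edges: 138 total, each appears once with its reverse present → watertight.

303.42 WATERTIGHT


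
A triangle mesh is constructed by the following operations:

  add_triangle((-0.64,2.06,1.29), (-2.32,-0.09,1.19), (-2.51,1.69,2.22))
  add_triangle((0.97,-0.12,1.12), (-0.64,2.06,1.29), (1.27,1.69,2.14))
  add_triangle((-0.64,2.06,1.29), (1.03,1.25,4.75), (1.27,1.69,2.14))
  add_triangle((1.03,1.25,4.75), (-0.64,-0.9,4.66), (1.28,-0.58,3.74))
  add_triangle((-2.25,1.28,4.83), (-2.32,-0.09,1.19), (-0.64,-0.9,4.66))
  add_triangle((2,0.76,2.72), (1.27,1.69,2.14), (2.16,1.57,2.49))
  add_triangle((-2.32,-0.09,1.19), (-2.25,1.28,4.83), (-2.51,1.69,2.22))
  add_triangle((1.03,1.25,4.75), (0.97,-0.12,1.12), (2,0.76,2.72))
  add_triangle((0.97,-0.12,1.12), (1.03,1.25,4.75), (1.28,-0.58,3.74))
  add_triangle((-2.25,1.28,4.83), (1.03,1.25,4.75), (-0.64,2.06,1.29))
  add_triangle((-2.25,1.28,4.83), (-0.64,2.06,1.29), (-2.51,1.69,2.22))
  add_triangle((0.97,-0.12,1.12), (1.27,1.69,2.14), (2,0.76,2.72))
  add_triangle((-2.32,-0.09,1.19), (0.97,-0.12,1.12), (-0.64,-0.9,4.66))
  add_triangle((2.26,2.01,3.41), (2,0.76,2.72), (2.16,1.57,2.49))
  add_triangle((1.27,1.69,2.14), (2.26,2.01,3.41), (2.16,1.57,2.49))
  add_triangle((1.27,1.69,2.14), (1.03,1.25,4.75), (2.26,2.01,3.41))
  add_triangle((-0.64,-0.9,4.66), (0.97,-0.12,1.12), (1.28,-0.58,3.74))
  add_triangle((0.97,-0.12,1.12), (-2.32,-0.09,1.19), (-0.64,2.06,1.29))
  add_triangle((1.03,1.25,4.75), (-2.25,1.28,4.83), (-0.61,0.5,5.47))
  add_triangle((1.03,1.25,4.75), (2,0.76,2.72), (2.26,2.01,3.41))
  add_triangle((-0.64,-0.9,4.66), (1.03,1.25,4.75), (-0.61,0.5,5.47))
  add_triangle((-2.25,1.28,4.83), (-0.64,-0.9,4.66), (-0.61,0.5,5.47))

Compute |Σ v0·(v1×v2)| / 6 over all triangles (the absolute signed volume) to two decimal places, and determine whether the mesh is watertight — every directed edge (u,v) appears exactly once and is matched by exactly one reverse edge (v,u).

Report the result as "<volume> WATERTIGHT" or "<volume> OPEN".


24.48 WATERTIGHT

Per-triangle v0·(v1×v2)/6:
  t1: +0.0871
  t2: -0.3902
  t3: +1.9183
  t4: +2.8334
  t5: +3.5340
  t6: -0.2832
  t7: +2.0475
  t8: +0.4885
  t9: +0.7464
  t10: +4.4847
  t11: +2.0066
  t12: +0.0129
  t13: -0.2834
  t14: +0.2558
  t15: +0.1328
  t16: +0.6466
  t17: -0.0099
  t18: -1.3626
  t19: +2.4651
  t20: +1.1889
  t21: +1.7959
  t22: +2.1607
Σ = +24.4759 → |volume| = 24.48

Directed edges: 66 total, each appears once with its reverse present → watertight.


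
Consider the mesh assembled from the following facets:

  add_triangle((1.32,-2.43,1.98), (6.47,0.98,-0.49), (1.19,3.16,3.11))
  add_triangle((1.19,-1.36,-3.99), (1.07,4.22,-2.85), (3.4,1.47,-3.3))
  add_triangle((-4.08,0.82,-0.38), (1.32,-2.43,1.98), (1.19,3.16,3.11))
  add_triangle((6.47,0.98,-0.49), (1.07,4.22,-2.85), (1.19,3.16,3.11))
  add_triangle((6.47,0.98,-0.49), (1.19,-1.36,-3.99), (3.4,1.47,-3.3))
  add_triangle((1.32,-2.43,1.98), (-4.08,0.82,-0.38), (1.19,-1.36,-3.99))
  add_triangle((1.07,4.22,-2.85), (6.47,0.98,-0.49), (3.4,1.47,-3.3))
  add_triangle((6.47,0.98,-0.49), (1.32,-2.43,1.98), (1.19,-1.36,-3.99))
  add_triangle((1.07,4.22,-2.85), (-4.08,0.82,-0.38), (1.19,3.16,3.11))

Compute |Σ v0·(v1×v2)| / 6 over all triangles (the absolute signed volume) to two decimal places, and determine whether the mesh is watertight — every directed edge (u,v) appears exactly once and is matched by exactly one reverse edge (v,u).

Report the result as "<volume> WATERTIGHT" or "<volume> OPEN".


112.69 OPEN

Per-triangle v0·(v1×v2)/6:
  t1: +15.7587
  t2: +7.9604
  t3: +8.7072
  t4: +22.9002
  t5: +9.0695
  t6: +7.4518
  t7: +10.4619
  t8: +14.5145
  t9: +15.8629
Σ = +112.6871 → |volume| = 112.69

Directed edges: 27 total; 3 unmatched, e.g. (1.19,-1.36,-3.99)→(1.07,4.22,-2.85) → open.


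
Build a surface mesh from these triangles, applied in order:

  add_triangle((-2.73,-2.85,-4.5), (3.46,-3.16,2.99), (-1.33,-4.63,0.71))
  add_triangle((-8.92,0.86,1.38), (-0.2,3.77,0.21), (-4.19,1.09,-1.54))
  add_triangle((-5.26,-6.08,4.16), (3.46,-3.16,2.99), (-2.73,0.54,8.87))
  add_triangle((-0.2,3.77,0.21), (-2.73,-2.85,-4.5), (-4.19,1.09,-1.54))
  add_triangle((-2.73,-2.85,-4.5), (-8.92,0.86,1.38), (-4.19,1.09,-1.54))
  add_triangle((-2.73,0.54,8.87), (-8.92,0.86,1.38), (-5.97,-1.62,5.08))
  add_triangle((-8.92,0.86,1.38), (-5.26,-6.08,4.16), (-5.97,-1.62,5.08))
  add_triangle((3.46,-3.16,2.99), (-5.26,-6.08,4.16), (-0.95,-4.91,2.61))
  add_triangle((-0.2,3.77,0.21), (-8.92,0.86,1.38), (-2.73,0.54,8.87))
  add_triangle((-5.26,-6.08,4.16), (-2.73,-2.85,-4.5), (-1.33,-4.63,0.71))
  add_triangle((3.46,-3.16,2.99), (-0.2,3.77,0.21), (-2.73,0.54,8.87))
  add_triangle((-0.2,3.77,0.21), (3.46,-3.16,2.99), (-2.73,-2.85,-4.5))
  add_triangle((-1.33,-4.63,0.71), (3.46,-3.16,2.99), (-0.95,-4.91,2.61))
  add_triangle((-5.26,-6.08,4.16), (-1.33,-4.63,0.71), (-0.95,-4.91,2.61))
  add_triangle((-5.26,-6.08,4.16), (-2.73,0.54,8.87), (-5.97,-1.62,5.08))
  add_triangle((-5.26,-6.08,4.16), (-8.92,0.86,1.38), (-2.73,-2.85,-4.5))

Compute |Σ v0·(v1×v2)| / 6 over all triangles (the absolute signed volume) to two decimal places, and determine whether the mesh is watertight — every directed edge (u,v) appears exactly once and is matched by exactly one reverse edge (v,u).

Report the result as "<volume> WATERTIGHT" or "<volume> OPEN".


Per-triangle v0·(v1×v2)/6:
  t1: +12.9447
  t2: +12.3843
  t3: +60.6728
  t4: +8.3737
  t5: +15.1481
  t6: +29.2843
  t7: +29.7805
  t8: +7.4706
  t9: +47.0310
  t10: +18.1459
  t11: +23.6610
  t12: +3.2491
  t13: +5.3689
  t14: +6.1817
  t15: +29.9061
  t16: +63.6913
Σ = +373.2942 → |volume| = 373.29

Directed edges: 48 total, each appears once with its reverse present → watertight.

373.29 WATERTIGHT
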